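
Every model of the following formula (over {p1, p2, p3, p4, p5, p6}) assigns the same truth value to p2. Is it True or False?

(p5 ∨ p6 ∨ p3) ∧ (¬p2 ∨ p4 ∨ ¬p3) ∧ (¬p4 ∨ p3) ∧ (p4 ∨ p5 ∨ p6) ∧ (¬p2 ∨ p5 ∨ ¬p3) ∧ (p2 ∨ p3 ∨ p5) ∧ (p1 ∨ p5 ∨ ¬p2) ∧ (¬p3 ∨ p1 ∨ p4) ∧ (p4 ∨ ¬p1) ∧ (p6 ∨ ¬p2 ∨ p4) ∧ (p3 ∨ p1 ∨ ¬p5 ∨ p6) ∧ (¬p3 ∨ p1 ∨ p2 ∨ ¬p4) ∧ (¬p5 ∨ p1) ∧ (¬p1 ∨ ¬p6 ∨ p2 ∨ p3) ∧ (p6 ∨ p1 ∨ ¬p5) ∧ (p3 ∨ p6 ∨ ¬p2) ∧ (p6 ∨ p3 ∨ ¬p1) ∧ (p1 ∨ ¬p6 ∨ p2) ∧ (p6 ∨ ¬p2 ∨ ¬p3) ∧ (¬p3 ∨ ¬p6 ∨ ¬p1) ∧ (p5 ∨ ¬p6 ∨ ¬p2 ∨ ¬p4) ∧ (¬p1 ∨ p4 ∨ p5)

False

Suppose p2 = True.
Case p4 = True:
From the singleton clause (p3), p3 = True.
From the singleton clause (p5), p5 = True.
From the singleton clause (p1), p1 = True.
From the singleton clause (p6), p6 = True.
That conflicts with the unit clause (¬p6).
That branch fails; take p4 = False instead.
From the singleton clause (¬p3), p3 = False.
From the singleton clause (¬p1), p1 = False.
From the singleton clause (p5), p5 = True.
That conflicts with the unit clause (¬p5).
Neither p4 = True nor p4 = False works.
So every satisfying assignment has p2 = False.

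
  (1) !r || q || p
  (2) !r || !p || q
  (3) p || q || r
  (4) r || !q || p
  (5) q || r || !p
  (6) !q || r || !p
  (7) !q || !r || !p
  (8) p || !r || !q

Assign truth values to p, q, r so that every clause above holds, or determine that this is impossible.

Branch on r: set r = false.
Branch on p: set p = true.
The clause (q) is unit, so q = true.
Now (!q) is unsatisfied and unit — conflict.
That branch fails; take p = false instead.
The clause (q) is unit, so q = true.
Now (!q) is unsatisfied and unit — conflict.
Neither p = true nor p = false works.
That branch fails; take r = true instead.
Branch on q: set q = true.
The clause (!p) is unit, so p = false.
Now (p) is unsatisfied and unit — conflict.
That branch fails; take q = false instead.
The clause (p) is unit, so p = true.
Now (!p) is unsatisfied and unit — conflict.
Neither q = true nor q = false works.
Neither r = true nor r = false works.

UNSATISFIABLE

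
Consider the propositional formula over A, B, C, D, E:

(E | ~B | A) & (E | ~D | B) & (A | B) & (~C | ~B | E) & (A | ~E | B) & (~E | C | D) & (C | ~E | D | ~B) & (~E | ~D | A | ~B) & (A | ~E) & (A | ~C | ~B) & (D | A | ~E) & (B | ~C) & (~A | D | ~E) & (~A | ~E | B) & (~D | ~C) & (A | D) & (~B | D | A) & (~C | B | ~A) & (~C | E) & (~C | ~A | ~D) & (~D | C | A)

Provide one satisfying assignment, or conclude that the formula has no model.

Try A = 1.
Try B = 1.
Try C = 0.
Try E = 1.
(D) alone gives D = 1.
Every clause now holds.

A ↦ 1, B ↦ 1, C ↦ 0, D ↦ 1, E ↦ 1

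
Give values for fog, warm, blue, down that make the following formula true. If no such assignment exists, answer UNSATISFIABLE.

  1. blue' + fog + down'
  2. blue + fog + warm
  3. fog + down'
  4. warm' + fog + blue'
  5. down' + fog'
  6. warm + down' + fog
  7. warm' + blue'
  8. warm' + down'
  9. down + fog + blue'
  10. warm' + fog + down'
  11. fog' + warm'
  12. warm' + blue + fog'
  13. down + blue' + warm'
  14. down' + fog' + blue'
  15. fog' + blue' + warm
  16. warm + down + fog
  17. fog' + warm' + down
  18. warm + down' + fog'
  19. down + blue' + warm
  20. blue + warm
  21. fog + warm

Suppose fog = 0.
The clause (down') is unit, so down = 0.
The clause (blue') is unit, so blue = 0.
The clause (warm) is unit, so warm = 1.
Every clause now holds.

fog ↦ 0,  warm ↦ 1,  blue ↦ 0,  down ↦ 0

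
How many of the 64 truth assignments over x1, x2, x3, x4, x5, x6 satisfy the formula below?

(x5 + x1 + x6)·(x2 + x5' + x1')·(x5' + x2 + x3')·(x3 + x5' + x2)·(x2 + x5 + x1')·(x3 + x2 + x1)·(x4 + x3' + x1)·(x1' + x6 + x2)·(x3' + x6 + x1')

There are 2^6 = 64 truth assignments over (x1, x2, x3, x4, x5, x6).
Split on x1. With x1 = 1, the clauses containing x1 are satisfied and x1' drops from the rest; 12 of the 2^5 = 32 assignments to the other variables satisfy what remains.
With x1 = 0, by the same count on the reduced clause set, 10 assignments work.
(One model: x1=F, x2=F, x3=T, x4=T, x5=F, x6=T.)
Total: 12 + 10 = 22.

22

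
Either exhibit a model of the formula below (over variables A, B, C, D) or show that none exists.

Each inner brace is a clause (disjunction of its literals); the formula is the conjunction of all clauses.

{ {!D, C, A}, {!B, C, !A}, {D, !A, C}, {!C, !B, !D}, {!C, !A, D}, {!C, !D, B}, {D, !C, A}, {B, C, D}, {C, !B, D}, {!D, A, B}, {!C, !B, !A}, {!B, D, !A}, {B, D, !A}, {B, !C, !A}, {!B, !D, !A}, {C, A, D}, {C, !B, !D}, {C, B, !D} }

UNSATISFIABLE

Try D = false.
Try A = false.
Unit clause (!C) forces C = false.
Now (C) is unsatisfied and unit — conflict.
Backtrack on A: now try A = true.
Unit clause (C) forces C = true.
Now (!C) is unsatisfied and unit — conflict.
Either choice for A ends in contradiction.
Backtrack on D: now try D = true.
Try C = true.
Unit clause (!B) forces B = false.
Now (B) is unsatisfied and unit — conflict.
Backtrack on C: now try C = false.
Unit clause (A) forces A = true.
Unit clause (!B) forces B = false.
Now (B) is unsatisfied and unit — conflict.
Either choice for C ends in contradiction.
Either choice for D ends in contradiction.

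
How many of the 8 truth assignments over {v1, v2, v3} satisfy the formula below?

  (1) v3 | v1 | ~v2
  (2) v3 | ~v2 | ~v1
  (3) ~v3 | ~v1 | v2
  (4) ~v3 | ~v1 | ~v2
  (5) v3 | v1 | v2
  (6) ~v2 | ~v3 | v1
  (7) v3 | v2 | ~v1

There are 2^3 = 8 truth assignments over (v1, v2, v3).
Check each against the 7 clauses (columns in the order v1, v2, v3):
  F F F  ✗ fails (v3 | v1 | v2)
  F F T  ✓ satisfies all
  F T F  ✗ fails (v3 | v1 | ~v2)
  F T T  ✗ fails (~v2 | ~v3 | v1)
  T F F  ✗ fails (v3 | v2 | ~v1)
  T F T  ✗ fails (~v3 | ~v1 | v2)
  T T F  ✗ fails (v3 | ~v2 | ~v1)
  T T T  ✗ fails (~v3 | ~v1 | ~v2)
1 of the 8 rows is a model.

1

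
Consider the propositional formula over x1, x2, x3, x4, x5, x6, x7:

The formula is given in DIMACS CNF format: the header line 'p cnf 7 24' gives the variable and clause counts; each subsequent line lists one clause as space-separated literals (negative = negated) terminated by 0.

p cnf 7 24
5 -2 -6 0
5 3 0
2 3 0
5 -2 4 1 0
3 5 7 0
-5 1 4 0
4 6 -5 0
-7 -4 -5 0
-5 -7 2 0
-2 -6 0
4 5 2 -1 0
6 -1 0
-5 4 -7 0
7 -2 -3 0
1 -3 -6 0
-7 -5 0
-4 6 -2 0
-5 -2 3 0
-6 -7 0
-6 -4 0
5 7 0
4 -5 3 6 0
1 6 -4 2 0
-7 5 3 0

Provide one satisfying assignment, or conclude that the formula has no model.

Case x5 = True:
(¬x7) alone gives x7 = False.
Case x2 = False:
(x3) alone gives x3 = True.
Case x1 = True:
(x6) alone gives x6 = True.
(¬x4) alone gives x4 = False.
Every clause now holds.

x1=True, x2=False, x3=True, x4=False, x5=True, x6=True, x7=False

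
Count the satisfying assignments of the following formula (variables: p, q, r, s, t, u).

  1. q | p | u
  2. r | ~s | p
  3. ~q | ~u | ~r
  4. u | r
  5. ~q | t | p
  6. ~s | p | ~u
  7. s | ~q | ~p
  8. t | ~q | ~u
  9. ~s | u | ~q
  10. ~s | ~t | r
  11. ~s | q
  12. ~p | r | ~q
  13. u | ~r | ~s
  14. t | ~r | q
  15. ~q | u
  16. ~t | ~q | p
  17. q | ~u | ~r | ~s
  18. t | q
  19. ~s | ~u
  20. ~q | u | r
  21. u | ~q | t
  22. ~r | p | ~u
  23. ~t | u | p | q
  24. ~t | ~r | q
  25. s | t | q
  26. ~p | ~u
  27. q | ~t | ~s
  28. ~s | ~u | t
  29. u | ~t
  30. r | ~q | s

1

There are 2^6 = 64 truth assignments over (p, q, r, s, t, u).
Split on s. With s = 1, the clauses containing s are satisfied and ~s drops from the rest; 0 of the 2^5 = 32 assignments to the other variables satisfy what remains.
With s = 0, by the same count on the reduced clause set, 1 assignment works.
Total: 0 + 1 = 1.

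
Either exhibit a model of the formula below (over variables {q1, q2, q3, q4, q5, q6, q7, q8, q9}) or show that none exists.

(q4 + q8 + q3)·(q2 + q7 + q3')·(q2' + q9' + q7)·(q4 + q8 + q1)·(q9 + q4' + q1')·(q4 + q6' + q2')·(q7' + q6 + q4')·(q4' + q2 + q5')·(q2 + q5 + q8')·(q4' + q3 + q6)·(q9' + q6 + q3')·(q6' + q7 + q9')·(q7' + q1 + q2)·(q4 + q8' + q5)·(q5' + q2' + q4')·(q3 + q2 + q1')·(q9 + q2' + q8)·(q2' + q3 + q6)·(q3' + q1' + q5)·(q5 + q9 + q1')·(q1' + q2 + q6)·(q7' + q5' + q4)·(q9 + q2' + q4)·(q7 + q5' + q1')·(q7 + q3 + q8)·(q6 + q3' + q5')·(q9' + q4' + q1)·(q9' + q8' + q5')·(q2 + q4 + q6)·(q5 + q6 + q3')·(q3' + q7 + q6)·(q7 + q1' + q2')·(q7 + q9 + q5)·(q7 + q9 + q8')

q1: 1; q2: 1; q3: 0; q4: 1; q5: 0; q6: 1; q7: 1; q8: 0; q9: 1

Branch on q4: set q4 = 1.
Branch on q9: set q9 = 1.
Unit clause (q1) forces q1 = 1.
Branch on q2: set q2 = 1.
Unit clause (q7) forces q7 = 1.
Unit clause (q6) forces q6 = 1.
Unit clause (q5') forces q5 = 0.
Unit clause (q3') forces q3 = 0.
All clauses hold; q8 can take either value.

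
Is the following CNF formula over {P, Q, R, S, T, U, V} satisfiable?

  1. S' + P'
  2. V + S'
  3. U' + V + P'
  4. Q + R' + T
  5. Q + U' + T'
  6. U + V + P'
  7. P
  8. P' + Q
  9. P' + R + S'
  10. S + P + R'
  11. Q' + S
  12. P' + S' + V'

The clause (P) is unit, so P = 1.
The clause (S') is unit, so S = 0.
The clause (Q) is unit, so Q = 1.
But (Q') is also a unit clause — contradiction.
No assignment satisfies every clause.

No, unsatisfiable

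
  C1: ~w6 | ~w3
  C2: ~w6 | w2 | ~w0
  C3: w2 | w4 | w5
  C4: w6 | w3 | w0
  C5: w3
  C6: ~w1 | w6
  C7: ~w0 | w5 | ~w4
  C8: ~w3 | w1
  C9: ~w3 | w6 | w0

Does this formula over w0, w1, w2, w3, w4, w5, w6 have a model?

Unsatisfiable

Unit clause (w3) forces w3 = 1.
Unit clause (~w6) forces w6 = 0.
Unit clause (~w1) forces w1 = 0.
But (w1) is also a unit clause — contradiction.
No assignment satisfies every clause.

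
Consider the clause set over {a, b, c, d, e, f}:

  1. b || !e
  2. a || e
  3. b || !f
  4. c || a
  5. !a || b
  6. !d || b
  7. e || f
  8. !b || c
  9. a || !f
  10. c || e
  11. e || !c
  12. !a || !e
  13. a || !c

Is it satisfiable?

Try b = true.
Unit clause (c) forces c = true.
Unit clause (e) forces e = true.
Unit clause (!a) forces a = false.
That conflicts with the unit clause (a).
Backtrack on b: now try b = false.
Unit clause (!e) forces e = false.
Unit clause (a) forces a = true.
That conflicts with the unit clause (!a).
Either choice for b ends in contradiction.
No assignment satisfies every clause.

Unsatisfiable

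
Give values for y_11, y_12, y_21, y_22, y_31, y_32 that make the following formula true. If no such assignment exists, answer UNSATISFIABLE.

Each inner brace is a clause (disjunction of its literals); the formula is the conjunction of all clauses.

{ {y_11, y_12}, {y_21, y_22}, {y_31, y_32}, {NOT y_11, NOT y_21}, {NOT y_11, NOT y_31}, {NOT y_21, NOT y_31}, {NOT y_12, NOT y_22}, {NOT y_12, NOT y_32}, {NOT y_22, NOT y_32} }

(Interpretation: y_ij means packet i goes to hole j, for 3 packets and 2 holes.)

Try y_11 = true.
Unit clause (NOT y_21) forces y_21 = false.
Unit clause (y_22) forces y_22 = true.
Unit clause (NOT y_31) forces y_31 = false.
Unit clause (y_32) forces y_32 = true.
That conflicts with the unit clause (NOT y_32).
So y_11 must be the other value — set y_11 = false.
Unit clause (y_12) forces y_12 = true.
Unit clause (NOT y_22) forces y_22 = false.
Unit clause (y_21) forces y_21 = true.
Unit clause (NOT y_31) forces y_31 = false.
Unit clause (y_32) forces y_32 = true.
That conflicts with the unit clause (NOT y_32).
Either choice for y_11 ends in contradiction.

UNSATISFIABLE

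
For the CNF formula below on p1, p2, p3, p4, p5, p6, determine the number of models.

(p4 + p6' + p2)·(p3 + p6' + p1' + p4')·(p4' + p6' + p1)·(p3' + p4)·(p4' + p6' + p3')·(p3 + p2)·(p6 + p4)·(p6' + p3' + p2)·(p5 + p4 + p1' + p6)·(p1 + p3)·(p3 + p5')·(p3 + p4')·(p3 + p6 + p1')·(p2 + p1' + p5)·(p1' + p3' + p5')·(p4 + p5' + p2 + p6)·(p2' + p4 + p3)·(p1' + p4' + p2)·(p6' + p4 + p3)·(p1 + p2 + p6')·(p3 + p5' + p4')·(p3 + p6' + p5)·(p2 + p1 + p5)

There are 2^6 = 64 truth assignments over (p1, p2, p3, p4, p5, p6).
Split on p3. With p3 = 1, the clauses containing p3 are satisfied and p3' drops from the rest; 4 of the 2^5 = 32 assignments to the other variables satisfy what remains.
With p3 = 0, by the same count on the reduced clause set, 0 assignments work.
(One model: p1=F, p2=F, p3=T, p4=T, p5=T, p6=F.)
Total: 4 + 0 = 4.

4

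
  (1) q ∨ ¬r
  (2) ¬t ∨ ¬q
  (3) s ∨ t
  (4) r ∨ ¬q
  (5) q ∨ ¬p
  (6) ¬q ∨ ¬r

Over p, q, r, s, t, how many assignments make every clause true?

3

There are 2^5 = 32 truth assignments over (p, q, r, s, t).
Split on s. With s = True, the clauses containing s are satisfied and ¬s drops from the rest; 2 of the 2^4 = 16 assignments to the other variables satisfy what remains.
With s = False, by the same count on the reduced clause set, 1 assignment works.
(One model: p=F, q=F, r=F, s=F, t=T.)
Total: 2 + 1 = 3.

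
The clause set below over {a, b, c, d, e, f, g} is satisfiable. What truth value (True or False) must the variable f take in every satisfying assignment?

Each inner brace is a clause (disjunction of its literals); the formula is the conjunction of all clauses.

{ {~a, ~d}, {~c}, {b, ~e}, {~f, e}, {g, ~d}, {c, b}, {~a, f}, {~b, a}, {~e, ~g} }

True

Suppose f = 0.
Unit clause (~c) forces c = 0.
Unit clause (b) forces b = 1.
Unit clause (~a) forces a = 0.
But (a) is also a unit clause — contradiction.
So every satisfying assignment has f = True.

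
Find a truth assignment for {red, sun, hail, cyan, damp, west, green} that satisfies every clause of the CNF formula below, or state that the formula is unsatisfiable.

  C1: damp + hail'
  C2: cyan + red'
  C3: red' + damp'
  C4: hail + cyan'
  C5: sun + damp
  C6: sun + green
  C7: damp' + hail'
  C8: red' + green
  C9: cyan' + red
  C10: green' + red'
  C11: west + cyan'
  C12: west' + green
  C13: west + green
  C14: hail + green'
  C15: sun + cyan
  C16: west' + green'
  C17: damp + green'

UNSATISFIABLE

Branch on damp: set damp = 1.
The clause (red') is unit, so red = 0.
The clause (hail') is unit, so hail = 0.
The clause (cyan') is unit, so cyan = 0.
The clause (green') is unit, so green = 0.
The clause (sun) is unit, so sun = 1.
The clause (west') is unit, so west = 0.
That conflicts with the unit clause (west).
Backtrack on damp: now try damp = 0.
The clause (hail') is unit, so hail = 0.
The clause (cyan') is unit, so cyan = 0.
The clause (red') is unit, so red = 0.
The clause (sun) is unit, so sun = 1.
The clause (green') is unit, so green = 0.
The clause (west') is unit, so west = 0.
That conflicts with the unit clause (west).
Either choice for damp ends in contradiction.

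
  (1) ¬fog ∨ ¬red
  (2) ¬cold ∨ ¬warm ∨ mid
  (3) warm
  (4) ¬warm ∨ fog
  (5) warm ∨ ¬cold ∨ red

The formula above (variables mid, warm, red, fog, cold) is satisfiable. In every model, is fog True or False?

True

Suppose fog = False.
From the singleton clause (warm), warm = True.
That conflicts with the unit clause (¬warm).
So every satisfying assignment has fog = True.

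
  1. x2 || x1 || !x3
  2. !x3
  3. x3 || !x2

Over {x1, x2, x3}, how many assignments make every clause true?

2

There are 2^3 = 8 truth assignments over (x1, x2, x3).
Check each against the 3 clauses (columns in the order x1, x2, x3):
  F F F  ✓ satisfies all
  F F T  ✗ fails (x2 || x1 || !x3)
  F T F  ✗ fails (x3 || !x2)
  F T T  ✗ fails (!x3)
  T F F  ✓ satisfies all
  T F T  ✗ fails (!x3)
  T T F  ✗ fails (x3 || !x2)
  T T T  ✗ fails (!x3)
2 of the 8 rows are models.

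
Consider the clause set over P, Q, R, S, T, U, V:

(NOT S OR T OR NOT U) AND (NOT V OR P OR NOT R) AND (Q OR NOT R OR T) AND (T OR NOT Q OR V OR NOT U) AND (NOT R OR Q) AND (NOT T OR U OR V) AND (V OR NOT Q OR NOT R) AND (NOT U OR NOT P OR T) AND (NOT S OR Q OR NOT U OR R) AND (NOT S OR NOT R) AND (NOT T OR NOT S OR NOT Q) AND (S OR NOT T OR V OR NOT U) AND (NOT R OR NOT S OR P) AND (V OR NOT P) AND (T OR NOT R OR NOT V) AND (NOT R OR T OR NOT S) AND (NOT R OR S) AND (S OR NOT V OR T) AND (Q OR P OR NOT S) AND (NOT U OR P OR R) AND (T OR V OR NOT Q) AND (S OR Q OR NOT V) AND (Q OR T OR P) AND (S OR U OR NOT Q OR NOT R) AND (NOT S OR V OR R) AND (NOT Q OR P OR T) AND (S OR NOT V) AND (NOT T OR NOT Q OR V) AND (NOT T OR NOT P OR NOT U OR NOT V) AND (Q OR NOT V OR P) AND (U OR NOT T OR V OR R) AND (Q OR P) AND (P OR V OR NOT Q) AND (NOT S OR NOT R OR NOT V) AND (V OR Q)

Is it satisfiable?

Yes, satisfiable

Branch on R: set R = false.
Branch on V: set V = true.
From the singleton clause (S), S = true.
Branch on T: set T = false.
From the singleton clause (NOT U), U = false.
Branch on Q: set Q = true.
From the singleton clause (P), P = true.
Every clause now holds.
A satisfying assignment: P ↦ true, Q ↦ true, R ↦ false, S ↦ true, T ↦ false, U ↦ false, V ↦ true.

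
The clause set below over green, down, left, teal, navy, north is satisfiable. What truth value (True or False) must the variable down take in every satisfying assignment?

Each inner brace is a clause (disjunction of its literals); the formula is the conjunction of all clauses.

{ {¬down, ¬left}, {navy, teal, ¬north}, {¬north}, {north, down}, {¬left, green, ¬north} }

True

Suppose down = False.
The clause (¬north) is unit, so north = False.
But (north) is also a unit clause — contradiction.
So every satisfying assignment has down = True.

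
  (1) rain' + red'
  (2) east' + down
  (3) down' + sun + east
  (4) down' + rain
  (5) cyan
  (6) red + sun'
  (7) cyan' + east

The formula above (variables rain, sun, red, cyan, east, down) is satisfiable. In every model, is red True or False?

False

Suppose red = 1.
(rain') alone gives rain = 0.
(down') alone gives down = 0.
(east') alone gives east = 0.
(cyan) alone gives cyan = 1.
Now (cyan') is unsatisfied and unit — conflict.
So every satisfying assignment has red = False.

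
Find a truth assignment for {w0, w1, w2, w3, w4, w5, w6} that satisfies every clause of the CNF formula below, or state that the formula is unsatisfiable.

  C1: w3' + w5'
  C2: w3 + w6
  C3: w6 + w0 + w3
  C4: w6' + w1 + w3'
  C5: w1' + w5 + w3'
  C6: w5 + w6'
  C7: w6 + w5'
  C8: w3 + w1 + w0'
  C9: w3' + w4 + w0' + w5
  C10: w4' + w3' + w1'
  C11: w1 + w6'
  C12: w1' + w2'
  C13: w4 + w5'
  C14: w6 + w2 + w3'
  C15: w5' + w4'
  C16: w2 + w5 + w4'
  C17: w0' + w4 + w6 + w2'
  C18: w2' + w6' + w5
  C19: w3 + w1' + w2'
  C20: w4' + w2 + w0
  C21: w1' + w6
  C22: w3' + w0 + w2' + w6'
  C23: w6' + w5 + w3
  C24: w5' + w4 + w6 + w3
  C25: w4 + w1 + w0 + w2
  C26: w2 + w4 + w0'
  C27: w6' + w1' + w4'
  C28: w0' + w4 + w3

Case w3 = 1:
The clause (w5') is unit, so w5 = 0.
The clause (w1') is unit, so w1 = 0.
The clause (w6') is unit, so w6 = 0.
The clause (w2) is unit, so w2 = 1.
Case w4 = 0:
The clause (w0') is unit, so w0 = 0.
All clauses are satisfied.

w0: 0; w1: 0; w2: 1; w3: 1; w4: 0; w5: 0; w6: 0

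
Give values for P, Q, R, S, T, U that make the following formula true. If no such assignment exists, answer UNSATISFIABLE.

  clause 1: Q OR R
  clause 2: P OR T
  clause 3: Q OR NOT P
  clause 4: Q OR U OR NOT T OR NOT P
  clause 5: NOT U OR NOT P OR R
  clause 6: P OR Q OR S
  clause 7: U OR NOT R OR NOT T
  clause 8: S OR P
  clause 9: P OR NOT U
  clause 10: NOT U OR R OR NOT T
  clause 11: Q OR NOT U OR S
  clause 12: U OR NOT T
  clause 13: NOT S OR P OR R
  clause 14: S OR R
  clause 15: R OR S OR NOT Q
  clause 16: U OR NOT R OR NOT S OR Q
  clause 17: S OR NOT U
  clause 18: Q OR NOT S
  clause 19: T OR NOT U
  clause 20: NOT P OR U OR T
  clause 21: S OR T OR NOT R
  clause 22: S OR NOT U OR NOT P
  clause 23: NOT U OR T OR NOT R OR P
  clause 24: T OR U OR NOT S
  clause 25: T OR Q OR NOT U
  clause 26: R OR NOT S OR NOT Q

Try Q = true.
Try P = true.
Try U = true.
Unit clause (R) forces R = true.
Unit clause (S) forces S = true.
Unit clause (T) forces T = true.
Every clause now holds.

P: true, Q: true, R: true, S: true, T: true, U: true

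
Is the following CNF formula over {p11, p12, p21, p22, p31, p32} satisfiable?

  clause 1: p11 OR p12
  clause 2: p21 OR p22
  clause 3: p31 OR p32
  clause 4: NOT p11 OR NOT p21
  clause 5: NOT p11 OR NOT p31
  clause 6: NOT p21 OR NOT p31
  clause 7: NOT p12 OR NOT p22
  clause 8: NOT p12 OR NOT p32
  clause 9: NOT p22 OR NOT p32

Branch on p11: set p11 = true.
(NOT p21) alone gives p21 = false.
(p22) alone gives p22 = true.
(NOT p31) alone gives p31 = false.
(p32) alone gives p32 = true.
But (NOT p32) is also a unit clause — contradiction.
So p11 must be the other value — set p11 = false.
(p12) alone gives p12 = true.
(NOT p22) alone gives p22 = false.
(p21) alone gives p21 = true.
(NOT p31) alone gives p31 = false.
(p32) alone gives p32 = true.
But (NOT p32) is also a unit clause — contradiction.
Neither p11 = true nor p11 = false works.
No assignment satisfies every clause.

No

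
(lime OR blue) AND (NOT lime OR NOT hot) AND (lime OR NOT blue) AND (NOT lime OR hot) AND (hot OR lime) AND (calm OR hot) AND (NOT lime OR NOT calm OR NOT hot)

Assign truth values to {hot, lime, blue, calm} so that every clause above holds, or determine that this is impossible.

UNSATISFIABLE

Try lime = true.
The clause (NOT hot) is unit, so hot = false.
That conflicts with the unit clause (hot).
Backtrack on lime: now try lime = false.
The clause (blue) is unit, so blue = true.
That conflicts with the unit clause (NOT blue).
Both values of lime lead to a conflict.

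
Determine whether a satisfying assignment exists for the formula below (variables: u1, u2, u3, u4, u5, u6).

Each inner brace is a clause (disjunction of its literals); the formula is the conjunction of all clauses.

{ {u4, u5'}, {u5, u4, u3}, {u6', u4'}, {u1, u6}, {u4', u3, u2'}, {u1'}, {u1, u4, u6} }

Unit clause (u1') forces u1 = 0.
Unit clause (u6) forces u6 = 1.
Unit clause (u4') forces u4 = 0.
Unit clause (u5') forces u5 = 0.
Unit clause (u3) forces u3 = 1.
No clause remains; u2 is free.
A satisfying assignment: u1: 0,  u2: 1,  u3: 1,  u4: 0,  u5: 0,  u6: 1.

Yes, satisfiable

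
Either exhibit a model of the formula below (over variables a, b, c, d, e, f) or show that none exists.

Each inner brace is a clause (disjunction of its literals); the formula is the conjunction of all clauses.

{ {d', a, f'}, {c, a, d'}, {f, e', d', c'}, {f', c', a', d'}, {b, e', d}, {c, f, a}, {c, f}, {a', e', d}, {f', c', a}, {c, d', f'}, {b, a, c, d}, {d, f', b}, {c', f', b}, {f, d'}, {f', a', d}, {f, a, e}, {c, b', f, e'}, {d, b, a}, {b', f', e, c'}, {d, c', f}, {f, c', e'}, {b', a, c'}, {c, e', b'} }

a ↦ 0; b ↦ 1; c ↦ 0; d ↦ 0; e ↦ 0; f ↦ 1

Try c = 0.
Unit clause (f) forces f = 1.
Unit clause (d') forces d = 0.
Unit clause (b) forces b = 1.
Unit clause (a') forces a = 0.
Unit clause (e') forces e = 0.
All clauses are satisfied.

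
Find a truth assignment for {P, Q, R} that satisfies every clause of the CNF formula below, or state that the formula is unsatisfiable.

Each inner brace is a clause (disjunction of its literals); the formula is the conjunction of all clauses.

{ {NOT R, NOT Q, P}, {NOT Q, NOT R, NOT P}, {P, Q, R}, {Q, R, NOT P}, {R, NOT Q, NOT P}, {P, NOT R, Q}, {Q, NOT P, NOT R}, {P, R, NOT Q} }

UNSATISFIABLE

Branch on R: set R = false.
Branch on P: set P = true.
Unit clause (Q) forces Q = true.
That conflicts with the unit clause (NOT Q).
So P must be the other value — set P = false.
Unit clause (Q) forces Q = true.
That conflicts with the unit clause (NOT Q).
Neither P = true nor P = false works.
So R must be the other value — set R = true.
Branch on Q: set Q = false.
Unit clause (P) forces P = true.
That conflicts with the unit clause (NOT P).
So Q must be the other value — set Q = true.
Unit clause (P) forces P = true.
That conflicts with the unit clause (NOT P).
Neither Q = true nor Q = false works.
Neither R = true nor R = false works.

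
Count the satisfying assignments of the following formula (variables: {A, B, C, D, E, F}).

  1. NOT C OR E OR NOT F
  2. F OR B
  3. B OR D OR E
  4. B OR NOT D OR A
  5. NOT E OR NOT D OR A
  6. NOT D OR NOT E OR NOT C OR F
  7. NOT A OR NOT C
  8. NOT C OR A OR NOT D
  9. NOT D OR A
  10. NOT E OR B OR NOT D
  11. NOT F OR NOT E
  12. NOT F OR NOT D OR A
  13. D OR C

There are 2^6 = 64 truth assignments over (A, B, C, D, E, F).
Split on A. With A = true, the clauses containing A are satisfied and NOT A drops from the rest; 4 of the 2^5 = 32 assignments to the other variables satisfy what remains.
With A = false, by the same count on the reduced clause set, 2 assignments work.
Total: 4 + 2 = 6.

6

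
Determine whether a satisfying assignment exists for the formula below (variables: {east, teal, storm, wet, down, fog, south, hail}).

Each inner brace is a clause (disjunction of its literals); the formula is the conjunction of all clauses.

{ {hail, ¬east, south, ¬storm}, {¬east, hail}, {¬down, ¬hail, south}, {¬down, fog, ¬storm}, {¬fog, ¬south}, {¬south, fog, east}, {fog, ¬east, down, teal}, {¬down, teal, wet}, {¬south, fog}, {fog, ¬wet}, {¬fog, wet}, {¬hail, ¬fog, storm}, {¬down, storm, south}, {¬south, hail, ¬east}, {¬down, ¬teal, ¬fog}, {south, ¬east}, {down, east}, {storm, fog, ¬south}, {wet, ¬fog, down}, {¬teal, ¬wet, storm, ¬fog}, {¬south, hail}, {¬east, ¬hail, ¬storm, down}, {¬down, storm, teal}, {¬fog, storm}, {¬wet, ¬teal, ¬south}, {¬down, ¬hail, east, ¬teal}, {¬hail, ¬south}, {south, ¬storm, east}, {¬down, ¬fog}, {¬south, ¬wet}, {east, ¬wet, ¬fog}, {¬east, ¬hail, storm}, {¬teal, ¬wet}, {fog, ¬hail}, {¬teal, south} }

Unsatisfiable

Try east = False.
(down) alone gives down = True.
(¬fog) alone gives fog = False.
(¬storm) alone gives storm = False.
(¬south) alone gives south = False.
That conflicts with the unit clause (south).
Backtrack on east: now try east = True.
(hail) alone gives hail = True.
(south) alone gives south = True.
That conflicts with the unit clause (¬south).
Neither east = True nor east = False works.
No assignment satisfies every clause.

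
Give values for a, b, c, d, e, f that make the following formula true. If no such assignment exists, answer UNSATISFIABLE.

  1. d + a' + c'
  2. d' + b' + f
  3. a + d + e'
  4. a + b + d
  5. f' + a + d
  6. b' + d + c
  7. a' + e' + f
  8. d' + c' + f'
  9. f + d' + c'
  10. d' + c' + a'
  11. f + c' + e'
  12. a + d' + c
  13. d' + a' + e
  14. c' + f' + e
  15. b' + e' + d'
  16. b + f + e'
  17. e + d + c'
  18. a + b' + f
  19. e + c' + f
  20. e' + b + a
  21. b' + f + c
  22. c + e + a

a ↦ 1, b ↦ 0, c ↦ 0, d ↦ 1, e ↦ 1, f ↦ 1

Suppose d = 1.
Suppose b = 0.
Suppose c = 0.
From the singleton clause (a), a = 1.
From the singleton clause (e), e = 1.
From the singleton clause (f), f = 1.
Every clause now holds.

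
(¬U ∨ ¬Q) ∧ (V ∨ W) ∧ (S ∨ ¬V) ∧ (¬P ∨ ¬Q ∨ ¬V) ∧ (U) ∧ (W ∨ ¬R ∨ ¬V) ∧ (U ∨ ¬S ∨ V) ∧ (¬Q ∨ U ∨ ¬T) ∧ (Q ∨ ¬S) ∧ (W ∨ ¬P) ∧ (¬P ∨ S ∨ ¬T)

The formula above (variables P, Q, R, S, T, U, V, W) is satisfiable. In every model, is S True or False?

Suppose S = True.
Unit clause (U) forces U = True.
Unit clause (¬Q) forces Q = False.
That conflicts with the unit clause (Q).
So every satisfying assignment has S = False.

False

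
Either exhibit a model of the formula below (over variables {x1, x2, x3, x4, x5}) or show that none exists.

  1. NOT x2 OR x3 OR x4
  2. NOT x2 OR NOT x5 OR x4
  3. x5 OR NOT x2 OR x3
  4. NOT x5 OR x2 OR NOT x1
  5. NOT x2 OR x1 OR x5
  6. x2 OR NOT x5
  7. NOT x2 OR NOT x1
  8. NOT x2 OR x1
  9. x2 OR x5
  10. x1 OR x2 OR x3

Try x2 = true.
Unit clause (NOT x1) forces x1 = false.
That conflicts with the unit clause (x1).
So x2 must be the other value — set x2 = false.
Unit clause (NOT x5) forces x5 = false.
That conflicts with the unit clause (x5).
Both values of x2 lead to a conflict.

UNSATISFIABLE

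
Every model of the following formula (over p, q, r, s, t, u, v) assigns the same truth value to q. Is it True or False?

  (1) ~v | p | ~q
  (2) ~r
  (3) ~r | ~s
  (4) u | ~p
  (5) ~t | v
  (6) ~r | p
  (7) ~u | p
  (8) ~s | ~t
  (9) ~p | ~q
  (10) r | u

False

Suppose q = 1.
From the singleton clause (~r), r = 0.
From the singleton clause (~p), p = 0.
From the singleton clause (~v), v = 0.
From the singleton clause (~t), t = 0.
From the singleton clause (~u), u = 0.
That conflicts with the unit clause (u).
So every satisfying assignment has q = False.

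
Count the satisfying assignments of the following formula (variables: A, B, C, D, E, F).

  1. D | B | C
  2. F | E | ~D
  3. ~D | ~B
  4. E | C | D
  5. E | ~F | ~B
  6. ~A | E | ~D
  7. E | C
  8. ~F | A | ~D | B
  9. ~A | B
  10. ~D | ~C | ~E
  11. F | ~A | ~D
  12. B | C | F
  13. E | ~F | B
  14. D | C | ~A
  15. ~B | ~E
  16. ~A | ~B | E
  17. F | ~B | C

There are 2^6 = 64 truth assignments over (A, B, C, D, E, F).
Split on C. With C = 1, the clauses containing C are satisfied and ~C drops from the rest; 4 of the 2^5 = 32 assignments to the other variables satisfy what remains.
With C = 0, by the same count on the reduced clause set, 0 assignments work.
Total: 4 + 0 = 4.

4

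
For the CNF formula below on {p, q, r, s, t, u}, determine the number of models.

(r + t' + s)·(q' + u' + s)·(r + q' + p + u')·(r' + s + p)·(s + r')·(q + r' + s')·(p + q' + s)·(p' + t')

There are 2^6 = 64 truth assignments over (p, q, r, s, t, u).
Split on r. With r = 1, the clauses containing r are satisfied and r' drops from the rest; 6 of the 2^5 = 32 assignments to the other variables satisfy what remains.
With r = 0, by the same count on the reduced clause set, 15 assignments work.
Total: 6 + 15 = 21.

21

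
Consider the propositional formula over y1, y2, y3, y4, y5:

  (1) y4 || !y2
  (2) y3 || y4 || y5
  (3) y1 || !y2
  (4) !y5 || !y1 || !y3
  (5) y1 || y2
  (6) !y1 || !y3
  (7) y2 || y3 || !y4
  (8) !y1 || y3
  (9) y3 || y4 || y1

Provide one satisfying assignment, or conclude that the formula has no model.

UNSATISFIABLE

Branch on y4: set y4 = true.
Branch on y1: set y1 = true.
The clause (!y3) is unit, so y3 = false.
That conflicts with the unit clause (y3).
That branch fails; take y1 = false instead.
The clause (!y2) is unit, so y2 = false.
That conflicts with the unit clause (y2).
Either choice for y1 ends in contradiction.
That branch fails; take y4 = false instead.
The clause (!y2) is unit, so y2 = false.
The clause (y1) is unit, so y1 = true.
The clause (!y3) is unit, so y3 = false.
That conflicts with the unit clause (y3).
Either choice for y4 ends in contradiction.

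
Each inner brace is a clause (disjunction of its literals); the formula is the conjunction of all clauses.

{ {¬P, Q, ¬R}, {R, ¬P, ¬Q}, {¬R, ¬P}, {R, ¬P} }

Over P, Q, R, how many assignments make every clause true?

There are 2^3 = 8 truth assignments over (P, Q, R).
Check each against the 4 clauses (columns in the order P, Q, R):
  F F F  ✓ satisfies all
  F F T  ✓ satisfies all
  F T F  ✓ satisfies all
  F T T  ✓ satisfies all
  T F F  ✗ fails (R ∨ ¬P)
  T F T  ✗ fails (¬P ∨ Q ∨ ¬R)
  T T F  ✗ fails (R ∨ ¬P ∨ ¬Q)
  T T T  ✗ fails (¬R ∨ ¬P)
4 of the 8 rows are models.

4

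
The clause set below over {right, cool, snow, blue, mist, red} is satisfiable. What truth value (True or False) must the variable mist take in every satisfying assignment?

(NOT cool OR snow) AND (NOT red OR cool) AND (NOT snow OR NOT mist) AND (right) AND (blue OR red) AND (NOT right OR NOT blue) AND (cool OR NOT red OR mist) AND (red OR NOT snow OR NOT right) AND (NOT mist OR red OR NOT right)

False

Suppose mist = true.
The clause (NOT snow) is unit, so snow = false.
The clause (NOT cool) is unit, so cool = false.
The clause (NOT red) is unit, so red = false.
The clause (right) is unit, so right = true.
Now (NOT right) is unsatisfied and unit — conflict.
So every satisfying assignment has mist = False.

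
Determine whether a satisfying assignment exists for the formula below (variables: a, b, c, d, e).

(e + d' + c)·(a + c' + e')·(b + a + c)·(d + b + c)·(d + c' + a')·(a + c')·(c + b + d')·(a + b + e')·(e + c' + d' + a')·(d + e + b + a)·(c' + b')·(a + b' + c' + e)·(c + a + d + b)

Yes

Branch on a: set a = 1.
Branch on d: set d = 1.
Branch on e: set e = 1.
Branch on c: set c = 1.
From the singleton clause (b'), b = 0.
This assignment satisfies each clause.
A satisfying assignment: a: 1, b: 0, c: 1, d: 1, e: 1.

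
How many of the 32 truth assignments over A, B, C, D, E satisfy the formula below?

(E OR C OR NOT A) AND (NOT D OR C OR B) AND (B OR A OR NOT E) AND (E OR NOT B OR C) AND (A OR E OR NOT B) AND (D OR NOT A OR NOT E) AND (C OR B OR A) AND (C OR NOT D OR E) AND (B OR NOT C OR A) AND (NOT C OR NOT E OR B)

10

There are 2^5 = 32 truth assignments over (A, B, C, D, E).
Split on A. With A = true, the clauses containing A are satisfied and NOT A drops from the rest; 6 of the 2^4 = 16 assignments to the other variables satisfy what remains.
With A = false, by the same count on the reduced clause set, 4 assignments work.
(One model: A=F, B=T, C=F, D=F, E=T.)
Total: 6 + 4 = 10.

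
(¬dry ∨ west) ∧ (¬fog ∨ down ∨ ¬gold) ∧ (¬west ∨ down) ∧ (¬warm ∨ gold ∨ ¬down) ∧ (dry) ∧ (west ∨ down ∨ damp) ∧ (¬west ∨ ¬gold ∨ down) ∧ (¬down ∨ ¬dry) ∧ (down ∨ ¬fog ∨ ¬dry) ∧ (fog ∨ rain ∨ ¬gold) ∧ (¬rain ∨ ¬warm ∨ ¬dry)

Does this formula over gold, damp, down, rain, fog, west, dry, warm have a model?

Unsatisfiable

(dry) alone gives dry = True.
(west) alone gives west = True.
(down) alone gives down = True.
Now (¬down) is unsatisfied and unit — conflict.
No assignment satisfies every clause.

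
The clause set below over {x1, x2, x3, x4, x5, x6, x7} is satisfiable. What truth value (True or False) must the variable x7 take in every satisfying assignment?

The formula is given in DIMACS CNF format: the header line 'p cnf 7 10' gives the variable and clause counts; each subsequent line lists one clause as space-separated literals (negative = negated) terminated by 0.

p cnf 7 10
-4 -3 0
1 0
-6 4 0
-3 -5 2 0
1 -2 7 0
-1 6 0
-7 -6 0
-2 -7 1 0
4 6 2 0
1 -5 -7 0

False

Suppose x7 = True.
(x1) alone gives x1 = True.
(x6) alone gives x6 = True.
But (¬x6) is also a unit clause — contradiction.
So every satisfying assignment has x7 = False.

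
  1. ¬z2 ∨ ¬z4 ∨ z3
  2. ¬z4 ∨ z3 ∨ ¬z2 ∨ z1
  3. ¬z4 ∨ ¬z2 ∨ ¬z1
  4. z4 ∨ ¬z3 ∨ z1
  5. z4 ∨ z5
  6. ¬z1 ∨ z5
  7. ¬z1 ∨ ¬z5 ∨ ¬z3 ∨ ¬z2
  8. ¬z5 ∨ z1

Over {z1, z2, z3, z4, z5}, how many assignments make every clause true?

8

There are 2^5 = 32 truth assignments over (z1, z2, z3, z4, z5).
Split on z2. With z2 = True, the clauses containing z2 are satisfied and ¬z2 drops from the rest; 2 of the 2^4 = 16 assignments to the other variables satisfy what remains.
With z2 = False, by the same count on the reduced clause set, 6 assignments work.
(One model: z1=F, z2=F, z3=F, z4=T, z5=F.)
Total: 2 + 6 = 8.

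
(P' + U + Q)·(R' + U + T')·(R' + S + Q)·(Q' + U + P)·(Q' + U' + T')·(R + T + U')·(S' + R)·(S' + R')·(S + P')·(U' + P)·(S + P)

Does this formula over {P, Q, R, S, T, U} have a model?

No, unsatisfiable

Case S = 0:
Unit clause (P') forces P = 0.
That conflicts with the unit clause (P).
So S must be the other value — set S = 1.
Unit clause (R) forces R = 1.
That conflicts with the unit clause (R').
Either choice for S ends in contradiction.
No assignment satisfies every clause.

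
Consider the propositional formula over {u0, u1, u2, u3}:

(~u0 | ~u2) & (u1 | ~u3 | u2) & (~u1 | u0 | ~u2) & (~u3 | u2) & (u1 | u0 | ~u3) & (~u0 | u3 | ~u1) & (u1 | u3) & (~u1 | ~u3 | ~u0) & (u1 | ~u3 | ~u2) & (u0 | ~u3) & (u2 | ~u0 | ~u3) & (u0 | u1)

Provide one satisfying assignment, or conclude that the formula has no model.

Suppose u0 = 0.
From the singleton clause (~u3), u3 = 0.
From the singleton clause (u1), u1 = 1.
From the singleton clause (~u2), u2 = 0.
All clauses are satisfied.

u0 ↦ 0, u1 ↦ 1, u2 ↦ 0, u3 ↦ 0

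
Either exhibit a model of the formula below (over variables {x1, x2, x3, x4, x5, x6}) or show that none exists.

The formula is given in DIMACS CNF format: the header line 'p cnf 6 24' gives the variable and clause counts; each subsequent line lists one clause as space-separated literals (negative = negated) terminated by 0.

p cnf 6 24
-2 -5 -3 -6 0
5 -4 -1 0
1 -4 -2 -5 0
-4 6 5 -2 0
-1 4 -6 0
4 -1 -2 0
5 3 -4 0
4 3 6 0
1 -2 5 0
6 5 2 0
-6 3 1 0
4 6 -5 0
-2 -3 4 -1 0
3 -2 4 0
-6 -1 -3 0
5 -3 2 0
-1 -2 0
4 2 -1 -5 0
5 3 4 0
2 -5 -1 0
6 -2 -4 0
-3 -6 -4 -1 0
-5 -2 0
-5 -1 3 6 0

Case x1 = False:
Case x2 = False:
Case x6 = True:
Unit clause (x3) forces x3 = True.
Unit clause (x5) forces x5 = True.
All clauses hold; x4 can take either value.

x1 ↦ False; x2 ↦ False; x3 ↦ True; x4 ↦ False; x5 ↦ True; x6 ↦ True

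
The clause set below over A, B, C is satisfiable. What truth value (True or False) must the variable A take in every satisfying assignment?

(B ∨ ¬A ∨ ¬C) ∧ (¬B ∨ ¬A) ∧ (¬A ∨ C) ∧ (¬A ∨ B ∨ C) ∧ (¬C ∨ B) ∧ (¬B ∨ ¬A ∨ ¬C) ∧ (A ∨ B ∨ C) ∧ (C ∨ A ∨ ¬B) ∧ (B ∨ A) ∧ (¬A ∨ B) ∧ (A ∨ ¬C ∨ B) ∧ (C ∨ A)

False

Suppose A = True.
The clause (¬B) is unit, so B = False.
That conflicts with the unit clause (B).
So every satisfying assignment has A = False.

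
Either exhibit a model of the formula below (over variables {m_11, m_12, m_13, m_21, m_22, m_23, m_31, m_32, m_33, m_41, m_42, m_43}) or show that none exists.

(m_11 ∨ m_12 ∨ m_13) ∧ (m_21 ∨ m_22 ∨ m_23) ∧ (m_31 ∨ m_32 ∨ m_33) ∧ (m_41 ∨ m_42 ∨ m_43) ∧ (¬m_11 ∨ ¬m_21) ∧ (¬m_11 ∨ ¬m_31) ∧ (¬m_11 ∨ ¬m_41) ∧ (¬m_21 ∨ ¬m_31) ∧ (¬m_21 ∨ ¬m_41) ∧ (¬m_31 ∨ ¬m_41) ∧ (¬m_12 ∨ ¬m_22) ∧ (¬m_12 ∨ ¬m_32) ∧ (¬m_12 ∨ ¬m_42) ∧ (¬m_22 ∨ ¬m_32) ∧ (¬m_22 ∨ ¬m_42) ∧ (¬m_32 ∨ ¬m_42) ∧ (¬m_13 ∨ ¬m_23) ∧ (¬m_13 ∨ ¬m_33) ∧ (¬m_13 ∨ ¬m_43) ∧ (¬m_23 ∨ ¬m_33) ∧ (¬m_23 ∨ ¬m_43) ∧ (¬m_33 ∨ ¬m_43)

Case m_11 = False:
Case m_12 = True:
The clause (¬m_22) is unit, so m_22 = False.
The clause (¬m_32) is unit, so m_32 = False.
The clause (¬m_42) is unit, so m_42 = False.
Case m_21 = True:
The clause (¬m_31) is unit, so m_31 = False.
The clause (m_33) is unit, so m_33 = True.
The clause (¬m_41) is unit, so m_41 = False.
The clause (m_43) is unit, so m_43 = True.
But (¬m_43) is also a unit clause — contradiction.
Backtrack on m_21: now try m_21 = False.
The clause (m_23) is unit, so m_23 = True.
The clause (¬m_13) is unit, so m_13 = False.
The clause (¬m_33) is unit, so m_33 = False.
The clause (m_31) is unit, so m_31 = True.
The clause (¬m_41) is unit, so m_41 = False.
The clause (m_43) is unit, so m_43 = True.
But (¬m_43) is also a unit clause — contradiction.
Neither m_21 = True nor m_21 = False works.
Backtrack on m_12: now try m_12 = False.
The clause (m_13) is unit, so m_13 = True.
The clause (¬m_23) is unit, so m_23 = False.
The clause (¬m_33) is unit, so m_33 = False.
The clause (¬m_43) is unit, so m_43 = False.
Case m_21 = True:
The clause (¬m_31) is unit, so m_31 = False.
The clause (m_32) is unit, so m_32 = True.
The clause (¬m_41) is unit, so m_41 = False.
The clause (m_42) is unit, so m_42 = True.
But (¬m_42) is also a unit clause — contradiction.
Backtrack on m_21: now try m_21 = False.
The clause (m_22) is unit, so m_22 = True.
The clause (¬m_32) is unit, so m_32 = False.
The clause (m_31) is unit, so m_31 = True.
The clause (¬m_41) is unit, so m_41 = False.
The clause (m_42) is unit, so m_42 = True.
But (¬m_42) is also a unit clause — contradiction.
Neither m_21 = True nor m_21 = False works.
Neither m_12 = True nor m_12 = False works.
Backtrack on m_11: now try m_11 = True.
The clause (¬m_21) is unit, so m_21 = False.
The clause (¬m_31) is unit, so m_31 = False.
The clause (¬m_41) is unit, so m_41 = False.
Case m_22 = True:
The clause (¬m_12) is unit, so m_12 = False.
The clause (¬m_32) is unit, so m_32 = False.
The clause (m_33) is unit, so m_33 = True.
The clause (¬m_42) is unit, so m_42 = False.
The clause (m_43) is unit, so m_43 = True.
But (¬m_43) is also a unit clause — contradiction.
Backtrack on m_22: now try m_22 = False.
The clause (m_23) is unit, so m_23 = True.
The clause (¬m_13) is unit, so m_13 = False.
The clause (¬m_33) is unit, so m_33 = False.
The clause (m_32) is unit, so m_32 = True.
The clause (¬m_12) is unit, so m_12 = False.
The clause (¬m_42) is unit, so m_42 = False.
The clause (m_43) is unit, so m_43 = True.
But (¬m_43) is also a unit clause — contradiction.
Neither m_22 = True nor m_22 = False works.
Neither m_11 = True nor m_11 = False works.

UNSATISFIABLE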